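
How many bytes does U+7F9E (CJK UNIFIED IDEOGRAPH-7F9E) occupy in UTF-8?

3

U+7F9E = 0x7F9E. UTF-8 uses 1 byte below 0x80, 2 below 0x800, 3 below 0x10000, 4 up to 0x10FFFF. 0x7F9E is in U+0800–U+FFFF → 3 bytes.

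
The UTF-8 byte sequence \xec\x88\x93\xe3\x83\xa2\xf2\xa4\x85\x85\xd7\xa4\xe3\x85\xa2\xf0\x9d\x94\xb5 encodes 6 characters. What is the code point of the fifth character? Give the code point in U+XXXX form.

U+3162

Offset 0: leading byte 0xEC = 11101100 → 3-byte char #1 = EC 88 93.
Offset 3: leading byte 0xE3 = 11100011 → 3-byte char #2 = E3 83 A2.
Offset 6: leading byte 0xF2 = 11110010 → 4-byte char #3 = F2 A4 85 85.
Offset 10: leading byte 0xD7 = 11010111 → 2-byte char #4 = D7 A4.
Offset 12: leading byte 0xE3 = 11100011 → 3-byte char #5 = E3 85 A2.
Leading byte 0xE3 = 11100011 matches 1110xxxx → 3-byte sequence.
Byte 1: 0xE3 = 11100011, payload 0011 (4 bits).
Byte 2: 0x85 = 10000101 (10xxxxxx ✓), payload 000101.
Byte 3: 0xA2 = 10100010 (10xxxxxx ✓), payload 100010.
Concatenate: 0011000101100010 = 0x3162 (16 bits → U+3162).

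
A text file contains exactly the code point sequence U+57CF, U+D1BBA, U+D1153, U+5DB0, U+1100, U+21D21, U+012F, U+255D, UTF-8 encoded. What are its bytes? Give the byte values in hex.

E5 9F 8F F3 91 AE BA F3 91 85 93 E5 B6 B0 E1 84 80 F0 A1 B4 A1 C4 AF E2 95 9D

U+57CF: 3-byte form → E5 9F 8F.
U+D1BBA: 4-byte form → F3 91 AE BA.
U+D1153: 4-byte form → F3 91 85 93.
U+5DB0: 3-byte form → E5 B6 B0.
U+1100: 3-byte form → E1 84 80.
U+21D21: 4-byte form → F0 A1 B4 A1.
U+012F: 2-byte form → C4 AF.
U+255D: 3-byte form → E2 95 9D.
Concatenated (26 bytes): E5 9F 8F F3 91 AE BA F3 91 85 93 E5 B6 B0 E1 84 80 F0 A1 B4 A1 C4 AF E2 95 9D.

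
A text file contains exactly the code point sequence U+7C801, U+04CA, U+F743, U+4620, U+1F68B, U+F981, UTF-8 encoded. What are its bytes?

F1 BC A0 81 D3 8A EF 9D 83 E4 98 A0 F0 9F 9A 8B EF A6 81

U+7C801: 4-byte form → F1 BC A0 81.
U+04CA: 2-byte form → D3 8A.
U+F743: 3-byte form → EF 9D 83.
U+4620: 3-byte form → E4 98 A0.
U+1F68B: 4-byte form → F0 9F 9A 8B.
U+F981: 3-byte form → EF A6 81.
Concatenated (19 bytes): F1 BC A0 81 D3 8A EF 9D 83 E4 98 A0 F0 9F 9A 8B EF A6 81.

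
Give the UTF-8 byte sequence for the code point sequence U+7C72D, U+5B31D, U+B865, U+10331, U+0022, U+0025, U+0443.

F1 BC 9C AD F1 9B 8C 9D EB A1 A5 F0 90 8C B1 22 25 D1 83

U+7C72D: 4-byte form → F1 BC 9C AD.
U+5B31D: 4-byte form → F1 9B 8C 9D.
U+B865: 3-byte form → EB A1 A5.
U+10331: 4-byte form → F0 90 8C B1.
U+0022: 1-byte form → 22.
U+0025: 1-byte form → 25.
U+0443: 2-byte form → D1 83.
Concatenated (19 bytes): F1 BC 9C AD F1 9B 8C 9D EB A1 A5 F0 90 8C B1 22 25 D1 83.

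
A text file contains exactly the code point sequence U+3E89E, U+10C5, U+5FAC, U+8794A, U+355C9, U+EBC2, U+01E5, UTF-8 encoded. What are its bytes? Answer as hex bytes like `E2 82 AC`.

F0 BE A2 9E E1 83 85 E5 BE AC F2 87 A5 8A F0 B5 97 89 EE AF 82 C7 A5

U+3E89E: 4-byte form → F0 BE A2 9E.
U+10C5: 3-byte form → E1 83 85.
U+5FAC: 3-byte form → E5 BE AC.
U+8794A: 4-byte form → F2 87 A5 8A.
U+355C9: 4-byte form → F0 B5 97 89.
U+EBC2: 3-byte form → EE AF 82.
U+01E5: 2-byte form → C7 A5.
Concatenated (23 bytes): F0 BE A2 9E E1 83 85 E5 BE AC F2 87 A5 8A F0 B5 97 89 EE AF 82 C7 A5.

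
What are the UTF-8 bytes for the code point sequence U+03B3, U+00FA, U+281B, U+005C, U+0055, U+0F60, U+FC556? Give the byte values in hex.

CE B3 C3 BA E2 A0 9B 5C 55 E0 BD A0 F3 BC 95 96

U+03B3: 2-byte form → CE B3.
U+00FA: 2-byte form → C3 BA.
U+281B: 3-byte form → E2 A0 9B.
U+005C: 1-byte form → 5C.
U+0055: 1-byte form → 55.
U+0F60: 3-byte form → E0 BD A0.
U+FC556: 4-byte form → F3 BC 95 96.
Concatenated (16 bytes): CE B3 C3 BA E2 A0 9B 5C 55 E0 BD A0 F3 BC 95 96.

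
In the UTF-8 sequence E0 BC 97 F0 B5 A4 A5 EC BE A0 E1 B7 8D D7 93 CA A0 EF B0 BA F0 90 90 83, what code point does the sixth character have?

U+02A0

Offset 0: leading byte 0xE0 = 11100000 → 3-byte char #1 = E0 BC 97.
Offset 3: leading byte 0xF0 = 11110000 → 4-byte char #2 = F0 B5 A4 A5.
Offset 7: leading byte 0xEC = 11101100 → 3-byte char #3 = EC BE A0.
Offset 10: leading byte 0xE1 = 11100001 → 3-byte char #4 = E1 B7 8D.
Offset 13: leading byte 0xD7 = 11010111 → 2-byte char #5 = D7 93.
Offset 15: leading byte 0xCA = 11001010 → 2-byte char #6 = CA A0.
Leading byte 0xCA = 11001010 matches 110xxxxx → 2-byte sequence.
Byte 1: 0xCA = 11001010, payload 01010 (5 bits).
Byte 2: 0xA0 = 10100000 (10xxxxxx ✓), payload 100000.
Concatenate: 01010100000 = 0x2A0 (11 bits → U+02A0).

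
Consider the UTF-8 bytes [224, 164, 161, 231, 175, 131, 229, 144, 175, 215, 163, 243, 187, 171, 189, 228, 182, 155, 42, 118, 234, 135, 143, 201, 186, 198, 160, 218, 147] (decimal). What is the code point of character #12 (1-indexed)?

Offset 0: leading byte 0xE0 = 11100000 → 3-byte char #1 = E0 A4 A1.
Offset 3: leading byte 0xE7 = 11100111 → 3-byte char #2 = E7 AF 83.
Offset 6: leading byte 0xE5 = 11100101 → 3-byte char #3 = E5 90 AF.
Offset 9: leading byte 0xD7 = 11010111 → 2-byte char #4 = D7 A3.
Offset 11: leading byte 0xF3 = 11110011 → 4-byte char #5 = F3 BB AB BD.
Offset 15: leading byte 0xE4 = 11100100 → 3-byte char #6 = E4 B6 9B.
Offset 18: leading byte 0x2A = 00101010 → 1-byte char #7 = 2A.
Offset 19: leading byte 0x76 = 01110110 → 1-byte char #8 = 76.
Offset 20: leading byte 0xEA = 11101010 → 3-byte char #9 = EA 87 8F.
Offset 23: leading byte 0xC9 = 11001001 → 2-byte char #10 = C9 BA.
Offset 25: leading byte 0xC6 = 11000110 → 2-byte char #11 = C6 A0.
Offset 27: leading byte 0xDA = 11011010 → 2-byte char #12 = DA 93.
Leading byte 0xDA = 11011010 matches 110xxxxx → 2-byte sequence.
Byte 1: 0xDA = 11011010, payload 11010 (5 bits).
Byte 2: 0x93 = 10010011 (10xxxxxx ✓), payload 010011.
Concatenate: 11010010011 = 0x693 (11 bits → U+0693).

U+0693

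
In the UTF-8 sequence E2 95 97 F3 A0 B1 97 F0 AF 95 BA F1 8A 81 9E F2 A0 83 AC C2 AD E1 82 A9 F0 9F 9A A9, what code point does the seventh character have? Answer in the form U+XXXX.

U+10A9

Offset 0: leading byte 0xE2 = 11100010 → 3-byte char #1 = E2 95 97.
Offset 3: leading byte 0xF3 = 11110011 → 4-byte char #2 = F3 A0 B1 97.
Offset 7: leading byte 0xF0 = 11110000 → 4-byte char #3 = F0 AF 95 BA.
Offset 11: leading byte 0xF1 = 11110001 → 4-byte char #4 = F1 8A 81 9E.
Offset 15: leading byte 0xF2 = 11110010 → 4-byte char #5 = F2 A0 83 AC.
Offset 19: leading byte 0xC2 = 11000010 → 2-byte char #6 = C2 AD.
Offset 21: leading byte 0xE1 = 11100001 → 3-byte char #7 = E1 82 A9.
Leading byte 0xE1 = 11100001 matches 1110xxxx → 3-byte sequence.
Byte 1: 0xE1 = 11100001, payload 0001 (4 bits).
Byte 2: 0x82 = 10000010 (10xxxxxx ✓), payload 000010.
Byte 3: 0xA9 = 10101001 (10xxxxxx ✓), payload 101001.
Concatenate: 0001000010101001 = 0x10A9 (16 bits → U+10A9).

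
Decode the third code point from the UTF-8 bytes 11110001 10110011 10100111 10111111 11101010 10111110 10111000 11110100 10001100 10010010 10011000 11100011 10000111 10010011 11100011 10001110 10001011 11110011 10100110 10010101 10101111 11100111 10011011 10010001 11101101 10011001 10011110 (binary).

Offset 0: leading byte 0xF1 = 11110001 → 4-byte char #1 = F1 B3 A7 BF.
Offset 4: leading byte 0xEA = 11101010 → 3-byte char #2 = EA BE B8.
Offset 7: leading byte 0xF4 = 11110100 → 4-byte char #3 = F4 8C 92 98.
Leading byte 0xF4 = 11110100 matches 11110xxx → 4-byte sequence.
Byte 1: 0xF4 = 11110100, payload 100 (3 bits).
Byte 2: 0x8C = 10001100 (10xxxxxx ✓), payload 001100.
Byte 3: 0x92 = 10010010 (10xxxxxx ✓), payload 010010.
Byte 4: 0x98 = 10011000 (10xxxxxx ✓), payload 011000.
Concatenate: 100001100010010011000 = 0x10C498 (21 bits → U+10C498).

U+10C498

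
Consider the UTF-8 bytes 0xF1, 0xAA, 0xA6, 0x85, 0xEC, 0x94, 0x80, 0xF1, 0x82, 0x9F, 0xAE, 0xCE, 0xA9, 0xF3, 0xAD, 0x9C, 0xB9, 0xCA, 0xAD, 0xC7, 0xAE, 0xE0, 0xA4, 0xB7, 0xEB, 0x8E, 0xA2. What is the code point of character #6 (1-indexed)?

Offset 0: leading byte 0xF1 = 11110001 → 4-byte char #1 = F1 AA A6 85.
Offset 4: leading byte 0xEC = 11101100 → 3-byte char #2 = EC 94 80.
Offset 7: leading byte 0xF1 = 11110001 → 4-byte char #3 = F1 82 9F AE.
Offset 11: leading byte 0xCE = 11001110 → 2-byte char #4 = CE A9.
Offset 13: leading byte 0xF3 = 11110011 → 4-byte char #5 = F3 AD 9C B9.
Offset 17: leading byte 0xCA = 11001010 → 2-byte char #6 = CA AD.
Leading byte 0xCA = 11001010 matches 110xxxxx → 2-byte sequence.
Byte 1: 0xCA = 11001010, payload 01010 (5 bits).
Byte 2: 0xAD = 10101101 (10xxxxxx ✓), payload 101101.
Concatenate: 01010101101 = 0x2AD (11 bits → U+02AD).

U+02AD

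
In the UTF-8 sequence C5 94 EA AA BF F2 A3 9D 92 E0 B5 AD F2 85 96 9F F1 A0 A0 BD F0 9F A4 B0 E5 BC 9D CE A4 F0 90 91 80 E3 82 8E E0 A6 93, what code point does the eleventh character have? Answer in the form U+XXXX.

U+308E

Offset 0: leading byte 0xC5 = 11000101 → 2-byte char #1 = C5 94.
Offset 2: leading byte 0xEA = 11101010 → 3-byte char #2 = EA AA BF.
Offset 5: leading byte 0xF2 = 11110010 → 4-byte char #3 = F2 A3 9D 92.
Offset 9: leading byte 0xE0 = 11100000 → 3-byte char #4 = E0 B5 AD.
Offset 12: leading byte 0xF2 = 11110010 → 4-byte char #5 = F2 85 96 9F.
Offset 16: leading byte 0xF1 = 11110001 → 4-byte char #6 = F1 A0 A0 BD.
Offset 20: leading byte 0xF0 = 11110000 → 4-byte char #7 = F0 9F A4 B0.
Offset 24: leading byte 0xE5 = 11100101 → 3-byte char #8 = E5 BC 9D.
Offset 27: leading byte 0xCE = 11001110 → 2-byte char #9 = CE A4.
Offset 29: leading byte 0xF0 = 11110000 → 4-byte char #10 = F0 90 91 80.
Offset 33: leading byte 0xE3 = 11100011 → 3-byte char #11 = E3 82 8E.
Leading byte 0xE3 = 11100011 matches 1110xxxx → 3-byte sequence.
Byte 1: 0xE3 = 11100011, payload 0011 (4 bits).
Byte 2: 0x82 = 10000010 (10xxxxxx ✓), payload 000010.
Byte 3: 0x8E = 10001110 (10xxxxxx ✓), payload 001110.
Concatenate: 0011000010001110 = 0x308E (16 bits → U+308E).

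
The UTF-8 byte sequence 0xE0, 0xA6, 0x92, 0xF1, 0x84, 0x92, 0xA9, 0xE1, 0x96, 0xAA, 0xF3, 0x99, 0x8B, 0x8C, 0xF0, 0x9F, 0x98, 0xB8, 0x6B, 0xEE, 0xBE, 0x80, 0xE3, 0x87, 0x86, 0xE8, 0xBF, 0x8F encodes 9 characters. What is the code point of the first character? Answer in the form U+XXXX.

Offset 0: leading byte 0xE0 = 11100000 → 3-byte char #1 = E0 A6 92.
Leading byte 0xE0 = 11100000 matches 1110xxxx → 3-byte sequence.
Byte 1: 0xE0 = 11100000, payload 0000 (4 bits).
Byte 2: 0xA6 = 10100110 (10xxxxxx ✓), payload 100110.
Byte 3: 0x92 = 10010010 (10xxxxxx ✓), payload 010010.
Concatenate: 0000100110010010 = 0x992 (16 bits → U+0992).

U+0992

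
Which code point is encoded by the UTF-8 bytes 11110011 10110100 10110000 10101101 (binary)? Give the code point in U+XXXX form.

U+F4C2D

Leading byte 0xF3 = 11110011 matches 11110xxx → 4-byte sequence.
Byte 1: 0xF3 = 11110011, payload 011 (3 bits).
Byte 2: 0xB4 = 10110100 (10xxxxxx ✓), payload 110100.
Byte 3: 0xB0 = 10110000 (10xxxxxx ✓), payload 110000.
Byte 4: 0xAD = 10101101 (10xxxxxx ✓), payload 101101.
Concatenate: 011110100110000101101 = 0xF4C2D (21 bits → U+F4C2D).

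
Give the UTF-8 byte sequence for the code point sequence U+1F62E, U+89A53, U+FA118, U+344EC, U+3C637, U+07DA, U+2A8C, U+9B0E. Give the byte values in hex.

U+1F62E: 4-byte form → F0 9F 98 AE.
U+89A53: 4-byte form → F2 89 A9 93.
U+FA118: 4-byte form → F3 BA 84 98.
U+344EC: 4-byte form → F0 B4 93 AC.
U+3C637: 4-byte form → F0 BC 98 B7.
U+07DA: 2-byte form → DF 9A.
U+2A8C: 3-byte form → E2 AA 8C.
U+9B0E: 3-byte form → E9 AC 8E.
Concatenated (28 bytes): F0 9F 98 AE F2 89 A9 93 F3 BA 84 98 F0 B4 93 AC F0 BC 98 B7 DF 9A E2 AA 8C E9 AC 8E.

F0 9F 98 AE F2 89 A9 93 F3 BA 84 98 F0 B4 93 AC F0 BC 98 B7 DF 9A E2 AA 8C E9 AC 8E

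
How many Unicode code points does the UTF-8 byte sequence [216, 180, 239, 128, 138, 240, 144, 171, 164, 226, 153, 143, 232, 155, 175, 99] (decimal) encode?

6

Byte at offset 0: 0xD8 = 11011000 → 2-byte char (#1). Advance 2.
Byte at offset 2: 0xEF = 11101111 → 3-byte char (#2). Advance 3.
Byte at offset 5: 0xF0 = 11110000 → 4-byte char (#3). Advance 4.
Byte at offset 9: 0xE2 = 11100010 → 3-byte char (#4). Advance 3.
Byte at offset 12: 0xE8 = 11101000 → 3-byte char (#5). Advance 3.
Byte at offset 15: 0x63 = 01100011 → 1-byte char (#6). Advance 1.
Reached end at offset 16 after 6 code points.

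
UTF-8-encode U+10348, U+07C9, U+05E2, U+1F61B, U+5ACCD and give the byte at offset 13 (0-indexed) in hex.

0x9A

U+10348 → 4-byte form F0 90 8D 88 at offsets 0–3.
U+07C9 → 2-byte form DF 89 at offsets 4–5.
U+05E2 → 2-byte form D7 A2 at offsets 6–7.
U+1F61B → 4-byte form F0 9F 98 9B at offsets 8–11.
U+5ACCD → 4-byte form F1 9A B3 8D at offsets 12–15.
Offset 13 falls in char 5's range; it's byte 2 of F1 9A B3 8D = 0x9A.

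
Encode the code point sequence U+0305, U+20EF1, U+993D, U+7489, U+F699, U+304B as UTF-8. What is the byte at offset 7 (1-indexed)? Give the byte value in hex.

0xE9

1-indexed offset 7 is 0-indexed offset 6.
U+0305 → 2-byte form CC 85 at offsets 0–1.
U+20EF1 → 4-byte form F0 A0 BB B1 at offsets 2–5.
U+993D → 3-byte form E9 A4 BD at offsets 6–8.
Offset 6 falls in char 3's range; it's byte 1 of E9 A4 BD = 0xE9.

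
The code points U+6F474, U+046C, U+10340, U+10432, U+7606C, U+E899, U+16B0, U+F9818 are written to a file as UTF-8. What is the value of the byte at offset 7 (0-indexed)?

0x90

U+6F474 → 4-byte form F1 AF 91 B4 at offsets 0–3.
U+046C → 2-byte form D1 AC at offsets 4–5.
U+10340 → 4-byte form F0 90 8D 80 at offsets 6–9.
Offset 7 falls in char 3's range; it's byte 2 of F0 90 8D 80 = 0x90.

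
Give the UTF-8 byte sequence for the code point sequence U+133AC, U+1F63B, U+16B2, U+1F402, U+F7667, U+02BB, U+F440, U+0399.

F0 93 8E AC F0 9F 98 BB E1 9A B2 F0 9F 90 82 F3 B7 99 A7 CA BB EF 91 80 CE 99

U+133AC: 4-byte form → F0 93 8E AC.
U+1F63B: 4-byte form → F0 9F 98 BB.
U+16B2: 3-byte form → E1 9A B2.
U+1F402: 4-byte form → F0 9F 90 82.
U+F7667: 4-byte form → F3 B7 99 A7.
U+02BB: 2-byte form → CA BB.
U+F440: 3-byte form → EF 91 80.
U+0399: 2-byte form → CE 99.
Concatenated (26 bytes): F0 93 8E AC F0 9F 98 BB E1 9A B2 F0 9F 90 82 F3 B7 99 A7 CA BB EF 91 80 CE 99.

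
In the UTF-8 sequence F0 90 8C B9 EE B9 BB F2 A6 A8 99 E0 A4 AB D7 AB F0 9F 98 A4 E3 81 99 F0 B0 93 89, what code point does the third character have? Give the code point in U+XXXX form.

U+A6A19

Offset 0: leading byte 0xF0 = 11110000 → 4-byte char #1 = F0 90 8C B9.
Offset 4: leading byte 0xEE = 11101110 → 3-byte char #2 = EE B9 BB.
Offset 7: leading byte 0xF2 = 11110010 → 4-byte char #3 = F2 A6 A8 99.
Leading byte 0xF2 = 11110010 matches 11110xxx → 4-byte sequence.
Byte 1: 0xF2 = 11110010, payload 010 (3 bits).
Byte 2: 0xA6 = 10100110 (10xxxxxx ✓), payload 100110.
Byte 3: 0xA8 = 10101000 (10xxxxxx ✓), payload 101000.
Byte 4: 0x99 = 10011001 (10xxxxxx ✓), payload 011001.
Concatenate: 010100110101000011001 = 0xA6A19 (21 bits → U+A6A19).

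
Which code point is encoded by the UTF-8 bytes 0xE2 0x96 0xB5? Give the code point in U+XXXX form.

U+25B5

Leading byte 0xE2 = 11100010 matches 1110xxxx → 3-byte sequence.
Byte 1: 0xE2 = 11100010, payload 0010 (4 bits).
Byte 2: 0x96 = 10010110 (10xxxxxx ✓), payload 010110.
Byte 3: 0xB5 = 10110101 (10xxxxxx ✓), payload 110101.
Concatenate: 0010010110110101 = 0x25B5 (16 bits → U+25B5).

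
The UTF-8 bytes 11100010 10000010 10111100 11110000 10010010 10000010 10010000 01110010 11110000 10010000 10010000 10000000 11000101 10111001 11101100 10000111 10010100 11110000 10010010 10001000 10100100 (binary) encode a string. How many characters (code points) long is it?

7

Byte at offset 0: 0xE2 = 11100010 → 3-byte char (#1). Advance 3.
Byte at offset 3: 0xF0 = 11110000 → 4-byte char (#2). Advance 4.
Byte at offset 7: 0x72 = 01110010 → 1-byte char (#3). Advance 1.
Byte at offset 8: 0xF0 = 11110000 → 4-byte char (#4). Advance 4.
Byte at offset 12: 0xC5 = 11000101 → 2-byte char (#5). Advance 2.
Byte at offset 14: 0xEC = 11101100 → 3-byte char (#6). Advance 3.
Byte at offset 17: 0xF0 = 11110000 → 4-byte char (#7). Advance 4.
Reached end at offset 21 after 7 code points.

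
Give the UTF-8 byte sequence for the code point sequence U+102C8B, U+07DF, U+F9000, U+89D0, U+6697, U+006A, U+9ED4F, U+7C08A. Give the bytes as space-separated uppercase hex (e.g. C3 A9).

U+102C8B: 4-byte form → F4 82 B2 8B.
U+07DF: 2-byte form → DF 9F.
U+F9000: 4-byte form → F3 B9 80 80.
U+89D0: 3-byte form → E8 A7 90.
U+6697: 3-byte form → E6 9A 97.
U+006A: 1-byte form → 6A.
U+9ED4F: 4-byte form → F2 9E B5 8F.
U+7C08A: 4-byte form → F1 BC 82 8A.
Concatenated (25 bytes): F4 82 B2 8B DF 9F F3 B9 80 80 E8 A7 90 E6 9A 97 6A F2 9E B5 8F F1 BC 82 8A.

F4 82 B2 8B DF 9F F3 B9 80 80 E8 A7 90 E6 9A 97 6A F2 9E B5 8F F1 BC 82 8A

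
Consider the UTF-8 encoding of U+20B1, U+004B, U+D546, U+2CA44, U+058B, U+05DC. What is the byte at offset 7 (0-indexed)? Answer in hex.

U+20B1 → 3-byte form E2 82 B1 at offsets 0–2.
U+004B → 1-byte form 4B at offsets 3–3.
U+D546 → 3-byte form ED 95 86 at offsets 4–6.
U+2CA44 → 4-byte form F0 AC A9 84 at offsets 7–10.
Offset 7 falls in char 4's range; it's byte 1 of F0 AC A9 84 = 0xF0.

0xF0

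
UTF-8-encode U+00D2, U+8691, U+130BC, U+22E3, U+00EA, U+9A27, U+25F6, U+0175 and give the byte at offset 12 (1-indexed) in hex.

1-indexed offset 12 is 0-indexed offset 11.
U+00D2 → 2-byte form C3 92 at offsets 0–1.
U+8691 → 3-byte form E8 9A 91 at offsets 2–4.
U+130BC → 4-byte form F0 93 82 BC at offsets 5–8.
U+22E3 → 3-byte form E2 8B A3 at offsets 9–11.
Offset 11 falls in char 4's range; it's byte 3 of E2 8B A3 = 0xA3.

0xA3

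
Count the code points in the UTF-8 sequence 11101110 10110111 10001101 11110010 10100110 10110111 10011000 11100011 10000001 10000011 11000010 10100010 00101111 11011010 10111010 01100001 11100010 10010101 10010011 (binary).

Byte at offset 0: 0xEE = 11101110 → 3-byte char (#1). Advance 3.
Byte at offset 3: 0xF2 = 11110010 → 4-byte char (#2). Advance 4.
Byte at offset 7: 0xE3 = 11100011 → 3-byte char (#3). Advance 3.
Byte at offset 10: 0xC2 = 11000010 → 2-byte char (#4). Advance 2.
Byte at offset 12: 0x2F = 00101111 → 1-byte char (#5). Advance 1.
Byte at offset 13: 0xDA = 11011010 → 2-byte char (#6). Advance 2.
Byte at offset 15: 0x61 = 01100001 → 1-byte char (#7). Advance 1.
Byte at offset 16: 0xE2 = 11100010 → 3-byte char (#8). Advance 3.
Reached end at offset 19 after 8 code points.

8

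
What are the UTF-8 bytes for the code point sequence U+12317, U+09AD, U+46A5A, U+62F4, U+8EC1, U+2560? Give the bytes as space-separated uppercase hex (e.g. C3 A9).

F0 92 8C 97 E0 A6 AD F1 86 A9 9A E6 8B B4 E8 BB 81 E2 95 A0

U+12317: 4-byte form → F0 92 8C 97.
U+09AD: 3-byte form → E0 A6 AD.
U+46A5A: 4-byte form → F1 86 A9 9A.
U+62F4: 3-byte form → E6 8B B4.
U+8EC1: 3-byte form → E8 BB 81.
U+2560: 3-byte form → E2 95 A0.
Concatenated (20 bytes): F0 92 8C 97 E0 A6 AD F1 86 A9 9A E6 8B B4 E8 BB 81 E2 95 A0.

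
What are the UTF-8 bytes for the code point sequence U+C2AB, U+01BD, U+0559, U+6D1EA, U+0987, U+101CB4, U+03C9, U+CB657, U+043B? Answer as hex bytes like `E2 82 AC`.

U+C2AB: 3-byte form → EC 8A AB.
U+01BD: 2-byte form → C6 BD.
U+0559: 2-byte form → D5 99.
U+6D1EA: 4-byte form → F1 AD 87 AA.
U+0987: 3-byte form → E0 A6 87.
U+101CB4: 4-byte form → F4 81 B2 B4.
U+03C9: 2-byte form → CF 89.
U+CB657: 4-byte form → F3 8B 99 97.
U+043B: 2-byte form → D0 BB.
Concatenated (26 bytes): EC 8A AB C6 BD D5 99 F1 AD 87 AA E0 A6 87 F4 81 B2 B4 CF 89 F3 8B 99 97 D0 BB.

EC 8A AB C6 BD D5 99 F1 AD 87 AA E0 A6 87 F4 81 B2 B4 CF 89 F3 8B 99 97 D0 BB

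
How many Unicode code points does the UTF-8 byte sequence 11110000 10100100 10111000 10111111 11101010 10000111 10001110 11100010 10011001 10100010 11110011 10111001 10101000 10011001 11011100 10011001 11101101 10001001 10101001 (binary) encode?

Byte at offset 0: 0xF0 = 11110000 → 4-byte char (#1). Advance 4.
Byte at offset 4: 0xEA = 11101010 → 3-byte char (#2). Advance 3.
Byte at offset 7: 0xE2 = 11100010 → 3-byte char (#3). Advance 3.
Byte at offset 10: 0xF3 = 11110011 → 4-byte char (#4). Advance 4.
Byte at offset 14: 0xDC = 11011100 → 2-byte char (#5). Advance 2.
Byte at offset 16: 0xED = 11101101 → 3-byte char (#6). Advance 3.
Reached end at offset 19 after 6 code points.

6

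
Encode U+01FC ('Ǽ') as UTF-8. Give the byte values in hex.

U+01FC = 0x1FC = 508 decimal. In range U+0080–U+07FF → 2-byte form: 110xxxxx 10xxxxxx.
Binary (11 bits): 00111111100.
Split 5+6: 00111 | 111100.
Byte 1: 11000111 = 0xC7.
Byte 2: 10111100 = 0xBC.

C7 BC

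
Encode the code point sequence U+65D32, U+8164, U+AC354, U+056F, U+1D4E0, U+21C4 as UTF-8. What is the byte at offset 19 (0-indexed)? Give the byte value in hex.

U+65D32 → 4-byte form F1 A5 B4 B2 at offsets 0–3.
U+8164 → 3-byte form E8 85 A4 at offsets 4–6.
U+AC354 → 4-byte form F2 AC 8D 94 at offsets 7–10.
U+056F → 2-byte form D5 AF at offsets 11–12.
U+1D4E0 → 4-byte form F0 9D 93 A0 at offsets 13–16.
U+21C4 → 3-byte form E2 87 84 at offsets 17–19.
Offset 19 falls in char 6's range; it's byte 3 of E2 87 84 = 0x84.

0x84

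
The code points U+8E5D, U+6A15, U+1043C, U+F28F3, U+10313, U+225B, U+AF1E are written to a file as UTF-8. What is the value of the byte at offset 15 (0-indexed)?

0x90

U+8E5D → 3-byte form E8 B9 9D at offsets 0–2.
U+6A15 → 3-byte form E6 A8 95 at offsets 3–5.
U+1043C → 4-byte form F0 90 90 BC at offsets 6–9.
U+F28F3 → 4-byte form F3 B2 A3 B3 at offsets 10–13.
U+10313 → 4-byte form F0 90 8C 93 at offsets 14–17.
Offset 15 falls in char 5's range; it's byte 2 of F0 90 8C 93 = 0x90.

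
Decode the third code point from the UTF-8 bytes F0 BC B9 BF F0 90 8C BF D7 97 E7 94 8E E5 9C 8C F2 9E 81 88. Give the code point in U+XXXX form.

U+05D7

Offset 0: leading byte 0xF0 = 11110000 → 4-byte char #1 = F0 BC B9 BF.
Offset 4: leading byte 0xF0 = 11110000 → 4-byte char #2 = F0 90 8C BF.
Offset 8: leading byte 0xD7 = 11010111 → 2-byte char #3 = D7 97.
Leading byte 0xD7 = 11010111 matches 110xxxxx → 2-byte sequence.
Byte 1: 0xD7 = 11010111, payload 10111 (5 bits).
Byte 2: 0x97 = 10010111 (10xxxxxx ✓), payload 010111.
Concatenate: 10111010111 = 0x5D7 (11 bits → U+05D7).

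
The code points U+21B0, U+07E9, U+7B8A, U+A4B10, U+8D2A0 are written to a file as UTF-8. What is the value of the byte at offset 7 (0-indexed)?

0x8A

U+21B0 → 3-byte form E2 86 B0 at offsets 0–2.
U+07E9 → 2-byte form DF A9 at offsets 3–4.
U+7B8A → 3-byte form E7 AE 8A at offsets 5–7.
Offset 7 falls in char 3's range; it's byte 3 of E7 AE 8A = 0x8A.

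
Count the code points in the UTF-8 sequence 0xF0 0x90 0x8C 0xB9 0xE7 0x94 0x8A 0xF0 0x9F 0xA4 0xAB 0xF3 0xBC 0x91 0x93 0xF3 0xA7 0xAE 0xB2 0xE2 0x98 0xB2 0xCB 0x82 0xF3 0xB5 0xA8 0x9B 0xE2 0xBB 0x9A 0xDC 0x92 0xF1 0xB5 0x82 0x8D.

Byte at offset 0: 0xF0 = 11110000 → 4-byte char (#1). Advance 4.
Byte at offset 4: 0xE7 = 11100111 → 3-byte char (#2). Advance 3.
Byte at offset 7: 0xF0 = 11110000 → 4-byte char (#3). Advance 4.
Byte at offset 11: 0xF3 = 11110011 → 4-byte char (#4). Advance 4.
Byte at offset 15: 0xF3 = 11110011 → 4-byte char (#5). Advance 4.
Byte at offset 19: 0xE2 = 11100010 → 3-byte char (#6). Advance 3.
Byte at offset 22: 0xCB = 11001011 → 2-byte char (#7). Advance 2.
Byte at offset 24: 0xF3 = 11110011 → 4-byte char (#8). Advance 4.
Byte at offset 28: 0xE2 = 11100010 → 3-byte char (#9). Advance 3.
Byte at offset 31: 0xDC = 11011100 → 2-byte char (#10). Advance 2.
Byte at offset 33: 0xF1 = 11110001 → 4-byte char (#11). Advance 4.
Reached end at offset 37 after 11 code points.

11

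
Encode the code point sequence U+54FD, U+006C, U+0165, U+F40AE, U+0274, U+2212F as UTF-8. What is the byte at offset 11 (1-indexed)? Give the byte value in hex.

1-indexed offset 11 is 0-indexed offset 10.
U+54FD → 3-byte form E5 93 BD at offsets 0–2.
U+006C → 1-byte form 6C at offsets 3–3.
U+0165 → 2-byte form C5 A5 at offsets 4–5.
U+F40AE → 4-byte form F3 B4 82 AE at offsets 6–9.
U+0274 → 2-byte form C9 B4 at offsets 10–11.
Offset 10 falls in char 5's range; it's byte 1 of C9 B4 = 0xC9.

0xC9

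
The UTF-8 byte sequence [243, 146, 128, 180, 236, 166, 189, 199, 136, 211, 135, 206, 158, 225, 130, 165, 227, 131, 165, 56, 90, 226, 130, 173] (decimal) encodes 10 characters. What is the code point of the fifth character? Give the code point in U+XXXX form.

U+039E

Offset 0: leading byte 0xF3 = 11110011 → 4-byte char #1 = F3 92 80 B4.
Offset 4: leading byte 0xEC = 11101100 → 3-byte char #2 = EC A6 BD.
Offset 7: leading byte 0xC7 = 11000111 → 2-byte char #3 = C7 88.
Offset 9: leading byte 0xD3 = 11010011 → 2-byte char #4 = D3 87.
Offset 11: leading byte 0xCE = 11001110 → 2-byte char #5 = CE 9E.
Leading byte 0xCE = 11001110 matches 110xxxxx → 2-byte sequence.
Byte 1: 0xCE = 11001110, payload 01110 (5 bits).
Byte 2: 0x9E = 10011110 (10xxxxxx ✓), payload 011110.
Concatenate: 01110011110 = 0x39E (11 bits → U+039E).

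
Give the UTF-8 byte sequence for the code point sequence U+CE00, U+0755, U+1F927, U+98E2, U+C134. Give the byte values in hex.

EC B8 80 DD 95 F0 9F A4 A7 E9 A3 A2 EC 84 B4

U+CE00: 3-byte form → EC B8 80.
U+0755: 2-byte form → DD 95.
U+1F927: 4-byte form → F0 9F A4 A7.
U+98E2: 3-byte form → E9 A3 A2.
U+C134: 3-byte form → EC 84 B4.
Concatenated (15 bytes): EC B8 80 DD 95 F0 9F A4 A7 E9 A3 A2 EC 84 B4.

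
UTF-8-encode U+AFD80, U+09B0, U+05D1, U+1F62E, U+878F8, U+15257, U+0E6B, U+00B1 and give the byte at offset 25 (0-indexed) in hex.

U+AFD80 → 4-byte form F2 AF B6 80 at offsets 0–3.
U+09B0 → 3-byte form E0 A6 B0 at offsets 4–6.
U+05D1 → 2-byte form D7 91 at offsets 7–8.
U+1F62E → 4-byte form F0 9F 98 AE at offsets 9–12.
U+878F8 → 4-byte form F2 87 A3 B8 at offsets 13–16.
U+15257 → 4-byte form F0 95 89 97 at offsets 17–20.
U+0E6B → 3-byte form E0 B9 AB at offsets 21–23.
U+00B1 → 2-byte form C2 B1 at offsets 24–25.
Offset 25 falls in char 8's range; it's byte 2 of C2 B1 = 0xB1.

0xB1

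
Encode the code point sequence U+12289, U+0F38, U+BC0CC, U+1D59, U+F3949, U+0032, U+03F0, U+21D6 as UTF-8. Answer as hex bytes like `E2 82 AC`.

U+12289: 4-byte form → F0 92 8A 89.
U+0F38: 3-byte form → E0 BC B8.
U+BC0CC: 4-byte form → F2 BC 83 8C.
U+1D59: 3-byte form → E1 B5 99.
U+F3949: 4-byte form → F3 B3 A5 89.
U+0032: 1-byte form → 32.
U+03F0: 2-byte form → CF B0.
U+21D6: 3-byte form → E2 87 96.
Concatenated (24 bytes): F0 92 8A 89 E0 BC B8 F2 BC 83 8C E1 B5 99 F3 B3 A5 89 32 CF B0 E2 87 96.

F0 92 8A 89 E0 BC B8 F2 BC 83 8C E1 B5 99 F3 B3 A5 89 32 CF B0 E2 87 96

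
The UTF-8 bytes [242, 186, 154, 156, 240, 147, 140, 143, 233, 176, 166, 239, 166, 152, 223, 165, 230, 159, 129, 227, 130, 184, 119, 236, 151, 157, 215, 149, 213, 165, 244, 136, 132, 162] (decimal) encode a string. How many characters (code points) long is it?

12

Byte at offset 0: 0xF2 = 11110010 → 4-byte char (#1). Advance 4.
Byte at offset 4: 0xF0 = 11110000 → 4-byte char (#2). Advance 4.
Byte at offset 8: 0xE9 = 11101001 → 3-byte char (#3). Advance 3.
Byte at offset 11: 0xEF = 11101111 → 3-byte char (#4). Advance 3.
Byte at offset 14: 0xDF = 11011111 → 2-byte char (#5). Advance 2.
Byte at offset 16: 0xE6 = 11100110 → 3-byte char (#6). Advance 3.
Byte at offset 19: 0xE3 = 11100011 → 3-byte char (#7). Advance 3.
Byte at offset 22: 0x77 = 01110111 → 1-byte char (#8). Advance 1.
Byte at offset 23: 0xEC = 11101100 → 3-byte char (#9). Advance 3.
Byte at offset 26: 0xD7 = 11010111 → 2-byte char (#10). Advance 2.
Byte at offset 28: 0xD5 = 11010101 → 2-byte char (#11). Advance 2.
Byte at offset 30: 0xF4 = 11110100 → 4-byte char (#12). Advance 4.
Reached end at offset 34 after 12 code points.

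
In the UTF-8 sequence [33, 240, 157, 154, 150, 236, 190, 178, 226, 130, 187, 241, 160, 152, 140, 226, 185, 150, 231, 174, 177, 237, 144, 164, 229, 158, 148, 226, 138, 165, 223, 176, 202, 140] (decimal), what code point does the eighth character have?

U+D424

Offset 0: leading byte 0x21 = 00100001 → 1-byte char #1 = 21.
Offset 1: leading byte 0xF0 = 11110000 → 4-byte char #2 = F0 9D 9A 96.
Offset 5: leading byte 0xEC = 11101100 → 3-byte char #3 = EC BE B2.
Offset 8: leading byte 0xE2 = 11100010 → 3-byte char #4 = E2 82 BB.
Offset 11: leading byte 0xF1 = 11110001 → 4-byte char #5 = F1 A0 98 8C.
Offset 15: leading byte 0xE2 = 11100010 → 3-byte char #6 = E2 B9 96.
Offset 18: leading byte 0xE7 = 11100111 → 3-byte char #7 = E7 AE B1.
Offset 21: leading byte 0xED = 11101101 → 3-byte char #8 = ED 90 A4.
Leading byte 0xED = 11101101 matches 1110xxxx → 3-byte sequence.
Byte 1: 0xED = 11101101, payload 1101 (4 bits).
Byte 2: 0x90 = 10010000 (10xxxxxx ✓), payload 010000.
Byte 3: 0xA4 = 10100100 (10xxxxxx ✓), payload 100100.
Concatenate: 1101010000100100 = 0xD424 (16 bits → U+D424).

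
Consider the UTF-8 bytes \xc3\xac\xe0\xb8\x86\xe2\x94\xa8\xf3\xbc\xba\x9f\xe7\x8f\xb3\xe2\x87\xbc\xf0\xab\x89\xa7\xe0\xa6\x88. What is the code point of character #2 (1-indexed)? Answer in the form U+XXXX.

U+0E06

Offset 0: leading byte 0xC3 = 11000011 → 2-byte char #1 = C3 AC.
Offset 2: leading byte 0xE0 = 11100000 → 3-byte char #2 = E0 B8 86.
Leading byte 0xE0 = 11100000 matches 1110xxxx → 3-byte sequence.
Byte 1: 0xE0 = 11100000, payload 0000 (4 bits).
Byte 2: 0xB8 = 10111000 (10xxxxxx ✓), payload 111000.
Byte 3: 0x86 = 10000110 (10xxxxxx ✓), payload 000110.
Concatenate: 0000111000000110 = 0xE06 (16 bits → U+0E06).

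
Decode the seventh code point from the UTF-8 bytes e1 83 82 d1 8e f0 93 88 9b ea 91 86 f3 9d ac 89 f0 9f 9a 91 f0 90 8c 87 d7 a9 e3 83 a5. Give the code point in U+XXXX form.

Offset 0: leading byte 0xE1 = 11100001 → 3-byte char #1 = E1 83 82.
Offset 3: leading byte 0xD1 = 11010001 → 2-byte char #2 = D1 8E.
Offset 5: leading byte 0xF0 = 11110000 → 4-byte char #3 = F0 93 88 9B.
Offset 9: leading byte 0xEA = 11101010 → 3-byte char #4 = EA 91 86.
Offset 12: leading byte 0xF3 = 11110011 → 4-byte char #5 = F3 9D AC 89.
Offset 16: leading byte 0xF0 = 11110000 → 4-byte char #6 = F0 9F 9A 91.
Offset 20: leading byte 0xF0 = 11110000 → 4-byte char #7 = F0 90 8C 87.
Leading byte 0xF0 = 11110000 matches 11110xxx → 4-byte sequence.
Byte 1: 0xF0 = 11110000, payload 000 (3 bits).
Byte 2: 0x90 = 10010000 (10xxxxxx ✓), payload 010000.
Byte 3: 0x8C = 10001100 (10xxxxxx ✓), payload 001100.
Byte 4: 0x87 = 10000111 (10xxxxxx ✓), payload 000111.
Concatenate: 000010000001100000111 = 0x10307 (21 bits → U+10307).

U+10307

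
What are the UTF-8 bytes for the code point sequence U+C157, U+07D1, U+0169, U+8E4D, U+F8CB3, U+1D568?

U+C157: 3-byte form → EC 85 97.
U+07D1: 2-byte form → DF 91.
U+0169: 2-byte form → C5 A9.
U+8E4D: 3-byte form → E8 B9 8D.
U+F8CB3: 4-byte form → F3 B8 B2 B3.
U+1D568: 4-byte form → F0 9D 95 A8.
Concatenated (18 bytes): EC 85 97 DF 91 C5 A9 E8 B9 8D F3 B8 B2 B3 F0 9D 95 A8.

EC 85 97 DF 91 C5 A9 E8 B9 8D F3 B8 B2 B3 F0 9D 95 A8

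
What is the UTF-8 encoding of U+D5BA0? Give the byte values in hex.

F3 95 AE A0

U+D5BA0 = 0xD5BA0 = 875424 decimal. In range U+10000–U+10FFFF → 4-byte form: 11110xxx 10xxxxxx 10xxxxxx 10xxxxxx.
Binary (21 bits): 011010101101110100000.
Split 3+6+6+6: 011 | 010101 | 101110 | 100000.
Byte 1: 11110011 = 0xF3.
Byte 2: 10010101 = 0x95.
Byte 3: 10101110 = 0xAE.
Byte 4: 10100000 = 0xA0.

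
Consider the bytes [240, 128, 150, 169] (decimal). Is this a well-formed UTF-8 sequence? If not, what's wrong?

Leading byte 0xF0 = 11110000 → 4-byte form.
Continuation bytes all match 10xxxxxx. Payload decodes to 0x5A9.
But 0x5A9 < 0x10000, the minimum for a 4-byte sequence — this is an overlong encoding.

invalid (overlong encoding)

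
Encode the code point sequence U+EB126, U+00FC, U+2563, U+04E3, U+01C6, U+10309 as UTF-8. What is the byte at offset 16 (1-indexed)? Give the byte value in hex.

0x8C

1-indexed offset 16 is 0-indexed offset 15.
U+EB126 → 4-byte form F3 AB 84 A6 at offsets 0–3.
U+00FC → 2-byte form C3 BC at offsets 4–5.
U+2563 → 3-byte form E2 95 A3 at offsets 6–8.
U+04E3 → 2-byte form D3 A3 at offsets 9–10.
U+01C6 → 2-byte form C7 86 at offsets 11–12.
U+10309 → 4-byte form F0 90 8C 89 at offsets 13–16.
Offset 15 falls in char 6's range; it's byte 3 of F0 90 8C 89 = 0x8C.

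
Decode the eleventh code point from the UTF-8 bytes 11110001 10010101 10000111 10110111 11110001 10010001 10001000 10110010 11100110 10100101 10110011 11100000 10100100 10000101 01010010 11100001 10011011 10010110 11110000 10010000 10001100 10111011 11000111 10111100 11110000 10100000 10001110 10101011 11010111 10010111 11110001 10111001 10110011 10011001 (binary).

U+79CD9

Offset 0: leading byte 0xF1 = 11110001 → 4-byte char #1 = F1 95 87 B7.
Offset 4: leading byte 0xF1 = 11110001 → 4-byte char #2 = F1 91 88 B2.
Offset 8: leading byte 0xE6 = 11100110 → 3-byte char #3 = E6 A5 B3.
Offset 11: leading byte 0xE0 = 11100000 → 3-byte char #4 = E0 A4 85.
Offset 14: leading byte 0x52 = 01010010 → 1-byte char #5 = 52.
Offset 15: leading byte 0xE1 = 11100001 → 3-byte char #6 = E1 9B 96.
Offset 18: leading byte 0xF0 = 11110000 → 4-byte char #7 = F0 90 8C BB.
Offset 22: leading byte 0xC7 = 11000111 → 2-byte char #8 = C7 BC.
Offset 24: leading byte 0xF0 = 11110000 → 4-byte char #9 = F0 A0 8E AB.
Offset 28: leading byte 0xD7 = 11010111 → 2-byte char #10 = D7 97.
Offset 30: leading byte 0xF1 = 11110001 → 4-byte char #11 = F1 B9 B3 99.
Leading byte 0xF1 = 11110001 matches 11110xxx → 4-byte sequence.
Byte 1: 0xF1 = 11110001, payload 001 (3 bits).
Byte 2: 0xB9 = 10111001 (10xxxxxx ✓), payload 111001.
Byte 3: 0xB3 = 10110011 (10xxxxxx ✓), payload 110011.
Byte 4: 0x99 = 10011001 (10xxxxxx ✓), payload 011001.
Concatenate: 001111001110011011001 = 0x79CD9 (21 bits → U+79CD9).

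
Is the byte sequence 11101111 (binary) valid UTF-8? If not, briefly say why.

Leading byte 0xEF = 11101111 → 3-byte form, but only 1 byte is present.

invalid (sequence truncated)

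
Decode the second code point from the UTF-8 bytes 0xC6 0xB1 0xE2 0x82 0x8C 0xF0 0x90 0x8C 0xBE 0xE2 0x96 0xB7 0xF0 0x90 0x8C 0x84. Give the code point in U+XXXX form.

U+208C

Offset 0: leading byte 0xC6 = 11000110 → 2-byte char #1 = C6 B1.
Offset 2: leading byte 0xE2 = 11100010 → 3-byte char #2 = E2 82 8C.
Leading byte 0xE2 = 11100010 matches 1110xxxx → 3-byte sequence.
Byte 1: 0xE2 = 11100010, payload 0010 (4 bits).
Byte 2: 0x82 = 10000010 (10xxxxxx ✓), payload 000010.
Byte 3: 0x8C = 10001100 (10xxxxxx ✓), payload 001100.
Concatenate: 0010000010001100 = 0x208C (16 bits → U+208C).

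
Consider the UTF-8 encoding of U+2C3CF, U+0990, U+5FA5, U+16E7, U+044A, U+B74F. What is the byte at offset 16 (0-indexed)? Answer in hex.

0x9D

U+2C3CF → 4-byte form F0 AC 8F 8F at offsets 0–3.
U+0990 → 3-byte form E0 A6 90 at offsets 4–6.
U+5FA5 → 3-byte form E5 BE A5 at offsets 7–9.
U+16E7 → 3-byte form E1 9B A7 at offsets 10–12.
U+044A → 2-byte form D1 8A at offsets 13–14.
U+B74F → 3-byte form EB 9D 8F at offsets 15–17.
Offset 16 falls in char 6's range; it's byte 2 of EB 9D 8F = 0x9D.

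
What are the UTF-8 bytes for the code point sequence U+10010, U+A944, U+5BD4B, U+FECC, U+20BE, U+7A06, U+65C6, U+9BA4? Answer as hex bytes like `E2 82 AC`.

F0 90 80 90 EA A5 84 F1 9B B5 8B EF BB 8C E2 82 BE E7 A8 86 E6 97 86 E9 AE A4

U+10010: 4-byte form → F0 90 80 90.
U+A944: 3-byte form → EA A5 84.
U+5BD4B: 4-byte form → F1 9B B5 8B.
U+FECC: 3-byte form → EF BB 8C.
U+20BE: 3-byte form → E2 82 BE.
U+7A06: 3-byte form → E7 A8 86.
U+65C6: 3-byte form → E6 97 86.
U+9BA4: 3-byte form → E9 AE A4.
Concatenated (26 bytes): F0 90 80 90 EA A5 84 F1 9B B5 8B EF BB 8C E2 82 BE E7 A8 86 E6 97 86 E9 AE A4.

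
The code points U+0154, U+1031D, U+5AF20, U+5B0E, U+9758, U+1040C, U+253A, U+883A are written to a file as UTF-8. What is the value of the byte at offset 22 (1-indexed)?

0x94

1-indexed offset 22 is 0-indexed offset 21.
U+0154 → 2-byte form C5 94 at offsets 0–1.
U+1031D → 4-byte form F0 90 8C 9D at offsets 2–5.
U+5AF20 → 4-byte form F1 9A BC A0 at offsets 6–9.
U+5B0E → 3-byte form E5 AC 8E at offsets 10–12.
U+9758 → 3-byte form E9 9D 98 at offsets 13–15.
U+1040C → 4-byte form F0 90 90 8C at offsets 16–19.
U+253A → 3-byte form E2 94 BA at offsets 20–22.
Offset 21 falls in char 7's range; it's byte 2 of E2 94 BA = 0x94.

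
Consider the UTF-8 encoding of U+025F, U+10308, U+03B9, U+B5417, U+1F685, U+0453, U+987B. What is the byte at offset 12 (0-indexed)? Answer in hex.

U+025F → 2-byte form C9 9F at offsets 0–1.
U+10308 → 4-byte form F0 90 8C 88 at offsets 2–5.
U+03B9 → 2-byte form CE B9 at offsets 6–7.
U+B5417 → 4-byte form F2 B5 90 97 at offsets 8–11.
U+1F685 → 4-byte form F0 9F 9A 85 at offsets 12–15.
Offset 12 falls in char 5's range; it's byte 1 of F0 9F 9A 85 = 0xF0.

0xF0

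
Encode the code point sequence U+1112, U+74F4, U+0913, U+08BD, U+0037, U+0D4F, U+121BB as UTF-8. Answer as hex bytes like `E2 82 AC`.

E1 84 92 E7 93 B4 E0 A4 93 E0 A2 BD 37 E0 B5 8F F0 92 86 BB

U+1112: 3-byte form → E1 84 92.
U+74F4: 3-byte form → E7 93 B4.
U+0913: 3-byte form → E0 A4 93.
U+08BD: 3-byte form → E0 A2 BD.
U+0037: 1-byte form → 37.
U+0D4F: 3-byte form → E0 B5 8F.
U+121BB: 4-byte form → F0 92 86 BB.
Concatenated (20 bytes): E1 84 92 E7 93 B4 E0 A4 93 E0 A2 BD 37 E0 B5 8F F0 92 86 BB.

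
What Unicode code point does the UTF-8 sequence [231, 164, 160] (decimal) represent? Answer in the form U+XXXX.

U+7920

Leading byte 0xE7 = 11100111 matches 1110xxxx → 3-byte sequence.
Byte 1: 0xE7 = 11100111, payload 0111 (4 bits).
Byte 2: 0xA4 = 10100100 (10xxxxxx ✓), payload 100100.
Byte 3: 0xA0 = 10100000 (10xxxxxx ✓), payload 100000.
Concatenate: 0111100100100000 = 0x7920 (16 bits → U+7920).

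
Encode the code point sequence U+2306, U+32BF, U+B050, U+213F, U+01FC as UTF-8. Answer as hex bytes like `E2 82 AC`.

E2 8C 86 E3 8A BF EB 81 90 E2 84 BF C7 BC

U+2306: 3-byte form → E2 8C 86.
U+32BF: 3-byte form → E3 8A BF.
U+B050: 3-byte form → EB 81 90.
U+213F: 3-byte form → E2 84 BF.
U+01FC: 2-byte form → C7 BC.
Concatenated (14 bytes): E2 8C 86 E3 8A BF EB 81 90 E2 84 BF C7 BC.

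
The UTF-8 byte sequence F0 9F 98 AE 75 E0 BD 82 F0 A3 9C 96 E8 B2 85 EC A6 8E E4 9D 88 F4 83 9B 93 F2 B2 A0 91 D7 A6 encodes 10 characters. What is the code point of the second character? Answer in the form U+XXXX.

Offset 0: leading byte 0xF0 = 11110000 → 4-byte char #1 = F0 9F 98 AE.
Offset 4: leading byte 0x75 = 01110101 → 1-byte char #2 = 75.
Leading byte 0x75 = 01110101 matches 0xxxxxxx → 1-byte sequence.
Byte 1: 0x75 = 01110101, payload 1110101 (7 bits).
Concatenate: 1110101 = 0x75 (7 bits → U+0075).

U+0075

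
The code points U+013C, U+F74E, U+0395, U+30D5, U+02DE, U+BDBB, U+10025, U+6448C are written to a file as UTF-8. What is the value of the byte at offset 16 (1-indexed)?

0xF0

1-indexed offset 16 is 0-indexed offset 15.
U+013C → 2-byte form C4 BC at offsets 0–1.
U+F74E → 3-byte form EF 9D 8E at offsets 2–4.
U+0395 → 2-byte form CE 95 at offsets 5–6.
U+30D5 → 3-byte form E3 83 95 at offsets 7–9.
U+02DE → 2-byte form CB 9E at offsets 10–11.
U+BDBB → 3-byte form EB B6 BB at offsets 12–14.
U+10025 → 4-byte form F0 90 80 A5 at offsets 15–18.
Offset 15 falls in char 7's range; it's byte 1 of F0 90 80 A5 = 0xF0.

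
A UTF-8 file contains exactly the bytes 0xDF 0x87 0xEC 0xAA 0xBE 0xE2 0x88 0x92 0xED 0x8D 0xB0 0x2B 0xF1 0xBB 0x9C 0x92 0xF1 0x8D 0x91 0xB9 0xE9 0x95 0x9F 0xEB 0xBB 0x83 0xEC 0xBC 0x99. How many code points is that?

Byte at offset 0: 0xDF = 11011111 → 2-byte char (#1). Advance 2.
Byte at offset 2: 0xEC = 11101100 → 3-byte char (#2). Advance 3.
Byte at offset 5: 0xE2 = 11100010 → 3-byte char (#3). Advance 3.
Byte at offset 8: 0xED = 11101101 → 3-byte char (#4). Advance 3.
Byte at offset 11: 0x2B = 00101011 → 1-byte char (#5). Advance 1.
Byte at offset 12: 0xF1 = 11110001 → 4-byte char (#6). Advance 4.
Byte at offset 16: 0xF1 = 11110001 → 4-byte char (#7). Advance 4.
Byte at offset 20: 0xE9 = 11101001 → 3-byte char (#8). Advance 3.
Byte at offset 23: 0xEB = 11101011 → 3-byte char (#9). Advance 3.
Byte at offset 26: 0xEC = 11101100 → 3-byte char (#10). Advance 3.
Reached end at offset 29 after 10 code points.

10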